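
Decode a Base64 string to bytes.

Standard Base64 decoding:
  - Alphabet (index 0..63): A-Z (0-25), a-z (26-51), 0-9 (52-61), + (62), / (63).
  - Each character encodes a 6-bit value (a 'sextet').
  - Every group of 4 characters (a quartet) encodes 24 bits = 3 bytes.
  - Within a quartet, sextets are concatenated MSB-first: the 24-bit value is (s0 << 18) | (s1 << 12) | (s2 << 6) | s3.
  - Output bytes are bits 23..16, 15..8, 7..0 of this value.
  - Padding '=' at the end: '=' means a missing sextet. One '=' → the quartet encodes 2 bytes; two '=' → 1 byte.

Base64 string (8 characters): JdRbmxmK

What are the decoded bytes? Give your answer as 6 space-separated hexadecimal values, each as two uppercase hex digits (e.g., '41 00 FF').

Answer: 25 D4 5B 9B 19 8A

Derivation:
After char 0 ('J'=9): chars_in_quartet=1 acc=0x9 bytes_emitted=0
After char 1 ('d'=29): chars_in_quartet=2 acc=0x25D bytes_emitted=0
After char 2 ('R'=17): chars_in_quartet=3 acc=0x9751 bytes_emitted=0
After char 3 ('b'=27): chars_in_quartet=4 acc=0x25D45B -> emit 25 D4 5B, reset; bytes_emitted=3
After char 4 ('m'=38): chars_in_quartet=1 acc=0x26 bytes_emitted=3
After char 5 ('x'=49): chars_in_quartet=2 acc=0x9B1 bytes_emitted=3
After char 6 ('m'=38): chars_in_quartet=3 acc=0x26C66 bytes_emitted=3
After char 7 ('K'=10): chars_in_quartet=4 acc=0x9B198A -> emit 9B 19 8A, reset; bytes_emitted=6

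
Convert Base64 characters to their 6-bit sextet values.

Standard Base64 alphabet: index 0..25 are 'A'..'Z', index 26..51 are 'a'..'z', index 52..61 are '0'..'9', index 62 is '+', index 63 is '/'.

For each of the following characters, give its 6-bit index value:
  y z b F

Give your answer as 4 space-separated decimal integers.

Answer: 50 51 27 5

Derivation:
'y': a..z range, 26 + ord('y') − ord('a') = 50
'z': a..z range, 26 + ord('z') − ord('a') = 51
'b': a..z range, 26 + ord('b') − ord('a') = 27
'F': A..Z range, ord('F') − ord('A') = 5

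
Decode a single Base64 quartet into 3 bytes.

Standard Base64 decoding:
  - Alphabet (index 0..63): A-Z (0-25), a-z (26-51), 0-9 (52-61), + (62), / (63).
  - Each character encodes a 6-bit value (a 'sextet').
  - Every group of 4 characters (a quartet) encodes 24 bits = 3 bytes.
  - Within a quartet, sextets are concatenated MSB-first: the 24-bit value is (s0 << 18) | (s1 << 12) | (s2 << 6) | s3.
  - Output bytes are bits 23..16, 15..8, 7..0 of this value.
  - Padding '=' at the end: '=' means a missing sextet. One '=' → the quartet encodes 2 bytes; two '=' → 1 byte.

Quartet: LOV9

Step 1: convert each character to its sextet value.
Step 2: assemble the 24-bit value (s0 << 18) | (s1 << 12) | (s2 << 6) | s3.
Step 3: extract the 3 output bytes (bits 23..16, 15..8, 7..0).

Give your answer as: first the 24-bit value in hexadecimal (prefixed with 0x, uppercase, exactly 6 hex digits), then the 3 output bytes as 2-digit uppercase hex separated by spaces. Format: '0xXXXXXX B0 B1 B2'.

Answer: 0x2CE57D 2C E5 7D

Derivation:
Sextets: L=11, O=14, V=21, 9=61
24-bit: (11<<18) | (14<<12) | (21<<6) | 61
      = 0x2C0000 | 0x00E000 | 0x000540 | 0x00003D
      = 0x2CE57D
Bytes: (v>>16)&0xFF=2C, (v>>8)&0xFF=E5, v&0xFF=7D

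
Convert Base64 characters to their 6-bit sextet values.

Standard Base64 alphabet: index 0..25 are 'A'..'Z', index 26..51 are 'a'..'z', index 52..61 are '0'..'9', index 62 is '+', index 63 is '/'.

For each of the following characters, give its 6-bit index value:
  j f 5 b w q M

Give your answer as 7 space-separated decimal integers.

Answer: 35 31 57 27 48 42 12

Derivation:
'j': a..z range, 26 + ord('j') − ord('a') = 35
'f': a..z range, 26 + ord('f') − ord('a') = 31
'5': 0..9 range, 52 + ord('5') − ord('0') = 57
'b': a..z range, 26 + ord('b') − ord('a') = 27
'w': a..z range, 26 + ord('w') − ord('a') = 48
'q': a..z range, 26 + ord('q') − ord('a') = 42
'M': A..Z range, ord('M') − ord('A') = 12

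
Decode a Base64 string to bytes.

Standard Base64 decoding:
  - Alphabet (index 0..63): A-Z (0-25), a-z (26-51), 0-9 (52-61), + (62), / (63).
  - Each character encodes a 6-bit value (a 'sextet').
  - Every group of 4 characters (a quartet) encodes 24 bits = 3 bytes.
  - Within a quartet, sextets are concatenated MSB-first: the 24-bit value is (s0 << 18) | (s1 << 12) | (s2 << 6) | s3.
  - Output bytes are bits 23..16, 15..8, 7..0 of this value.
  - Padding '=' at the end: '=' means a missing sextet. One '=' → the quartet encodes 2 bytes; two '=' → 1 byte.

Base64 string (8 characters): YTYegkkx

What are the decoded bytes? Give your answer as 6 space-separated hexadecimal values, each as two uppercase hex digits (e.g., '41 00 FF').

After char 0 ('Y'=24): chars_in_quartet=1 acc=0x18 bytes_emitted=0
After char 1 ('T'=19): chars_in_quartet=2 acc=0x613 bytes_emitted=0
After char 2 ('Y'=24): chars_in_quartet=3 acc=0x184D8 bytes_emitted=0
After char 3 ('e'=30): chars_in_quartet=4 acc=0x61361E -> emit 61 36 1E, reset; bytes_emitted=3
After char 4 ('g'=32): chars_in_quartet=1 acc=0x20 bytes_emitted=3
After char 5 ('k'=36): chars_in_quartet=2 acc=0x824 bytes_emitted=3
After char 6 ('k'=36): chars_in_quartet=3 acc=0x20924 bytes_emitted=3
After char 7 ('x'=49): chars_in_quartet=4 acc=0x824931 -> emit 82 49 31, reset; bytes_emitted=6

Answer: 61 36 1E 82 49 31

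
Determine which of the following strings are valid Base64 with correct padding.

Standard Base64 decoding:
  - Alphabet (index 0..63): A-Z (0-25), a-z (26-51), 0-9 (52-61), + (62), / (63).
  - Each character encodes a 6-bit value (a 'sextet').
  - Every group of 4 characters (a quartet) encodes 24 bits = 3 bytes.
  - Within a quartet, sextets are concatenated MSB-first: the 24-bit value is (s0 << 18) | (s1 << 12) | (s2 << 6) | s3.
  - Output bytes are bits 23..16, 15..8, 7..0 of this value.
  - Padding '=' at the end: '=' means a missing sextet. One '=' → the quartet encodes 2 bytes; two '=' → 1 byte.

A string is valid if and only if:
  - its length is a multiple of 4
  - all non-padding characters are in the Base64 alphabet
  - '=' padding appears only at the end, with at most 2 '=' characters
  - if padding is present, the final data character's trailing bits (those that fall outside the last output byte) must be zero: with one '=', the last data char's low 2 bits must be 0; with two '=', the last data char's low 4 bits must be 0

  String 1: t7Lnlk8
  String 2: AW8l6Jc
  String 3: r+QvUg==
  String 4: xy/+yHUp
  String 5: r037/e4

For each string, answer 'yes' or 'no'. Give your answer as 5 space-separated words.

String 1: 't7Lnlk8' → invalid (len=7 not mult of 4)
String 2: 'AW8l6Jc' → invalid (len=7 not mult of 4)
String 3: 'r+QvUg==' → valid
String 4: 'xy/+yHUp' → valid
String 5: 'r037/e4' → invalid (len=7 not mult of 4)

Answer: no no yes yes no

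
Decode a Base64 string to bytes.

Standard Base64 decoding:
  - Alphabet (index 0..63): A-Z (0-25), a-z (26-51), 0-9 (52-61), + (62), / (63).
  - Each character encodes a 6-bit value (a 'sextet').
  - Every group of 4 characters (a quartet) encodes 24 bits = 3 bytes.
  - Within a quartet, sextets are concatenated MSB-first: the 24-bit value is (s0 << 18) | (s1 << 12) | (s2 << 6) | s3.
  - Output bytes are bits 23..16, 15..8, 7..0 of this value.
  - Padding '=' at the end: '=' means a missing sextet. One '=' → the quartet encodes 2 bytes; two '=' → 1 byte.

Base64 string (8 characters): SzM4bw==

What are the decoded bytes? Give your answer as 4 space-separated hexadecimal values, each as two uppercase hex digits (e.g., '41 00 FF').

After char 0 ('S'=18): chars_in_quartet=1 acc=0x12 bytes_emitted=0
After char 1 ('z'=51): chars_in_quartet=2 acc=0x4B3 bytes_emitted=0
After char 2 ('M'=12): chars_in_quartet=3 acc=0x12CCC bytes_emitted=0
After char 3 ('4'=56): chars_in_quartet=4 acc=0x4B3338 -> emit 4B 33 38, reset; bytes_emitted=3
After char 4 ('b'=27): chars_in_quartet=1 acc=0x1B bytes_emitted=3
After char 5 ('w'=48): chars_in_quartet=2 acc=0x6F0 bytes_emitted=3
Padding '==': partial quartet acc=0x6F0 -> emit 6F; bytes_emitted=4

Answer: 4B 33 38 6F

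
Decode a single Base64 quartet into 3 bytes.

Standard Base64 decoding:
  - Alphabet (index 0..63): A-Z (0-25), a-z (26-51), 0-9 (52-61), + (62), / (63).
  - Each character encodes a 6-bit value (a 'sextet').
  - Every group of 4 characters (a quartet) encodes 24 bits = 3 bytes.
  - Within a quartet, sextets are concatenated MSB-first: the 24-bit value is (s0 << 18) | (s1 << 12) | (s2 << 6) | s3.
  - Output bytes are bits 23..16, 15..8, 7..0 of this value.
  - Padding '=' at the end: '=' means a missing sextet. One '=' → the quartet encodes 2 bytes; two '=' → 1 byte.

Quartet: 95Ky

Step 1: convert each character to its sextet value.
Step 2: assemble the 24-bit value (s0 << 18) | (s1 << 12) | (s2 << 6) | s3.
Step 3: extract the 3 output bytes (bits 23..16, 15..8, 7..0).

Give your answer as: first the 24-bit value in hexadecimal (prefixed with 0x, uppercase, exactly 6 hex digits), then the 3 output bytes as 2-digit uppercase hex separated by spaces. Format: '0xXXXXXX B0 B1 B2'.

Answer: 0xF792B2 F7 92 B2

Derivation:
Sextets: 9=61, 5=57, K=10, y=50
24-bit: (61<<18) | (57<<12) | (10<<6) | 50
      = 0xF40000 | 0x039000 | 0x000280 | 0x000032
      = 0xF792B2
Bytes: (v>>16)&0xFF=F7, (v>>8)&0xFF=92, v&0xFF=B2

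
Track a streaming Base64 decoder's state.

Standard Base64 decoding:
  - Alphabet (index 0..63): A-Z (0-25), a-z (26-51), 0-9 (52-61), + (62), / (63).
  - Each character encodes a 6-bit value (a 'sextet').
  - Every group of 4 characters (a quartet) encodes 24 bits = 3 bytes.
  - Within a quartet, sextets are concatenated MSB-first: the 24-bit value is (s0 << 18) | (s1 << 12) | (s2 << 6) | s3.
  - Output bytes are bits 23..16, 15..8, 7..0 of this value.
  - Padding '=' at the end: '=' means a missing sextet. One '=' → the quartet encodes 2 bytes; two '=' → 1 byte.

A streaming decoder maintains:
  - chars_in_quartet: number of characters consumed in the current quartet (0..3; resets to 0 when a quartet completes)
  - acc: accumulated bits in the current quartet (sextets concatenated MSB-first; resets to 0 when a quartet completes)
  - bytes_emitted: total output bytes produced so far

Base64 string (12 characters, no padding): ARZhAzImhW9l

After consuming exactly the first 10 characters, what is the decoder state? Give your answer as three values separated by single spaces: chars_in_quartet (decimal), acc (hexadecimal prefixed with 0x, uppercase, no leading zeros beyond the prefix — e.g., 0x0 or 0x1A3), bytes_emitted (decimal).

Answer: 2 0x856 6

Derivation:
After char 0 ('A'=0): chars_in_quartet=1 acc=0x0 bytes_emitted=0
After char 1 ('R'=17): chars_in_quartet=2 acc=0x11 bytes_emitted=0
After char 2 ('Z'=25): chars_in_quartet=3 acc=0x459 bytes_emitted=0
After char 3 ('h'=33): chars_in_quartet=4 acc=0x11661 -> emit 01 16 61, reset; bytes_emitted=3
After char 4 ('A'=0): chars_in_quartet=1 acc=0x0 bytes_emitted=3
After char 5 ('z'=51): chars_in_quartet=2 acc=0x33 bytes_emitted=3
After char 6 ('I'=8): chars_in_quartet=3 acc=0xCC8 bytes_emitted=3
After char 7 ('m'=38): chars_in_quartet=4 acc=0x33226 -> emit 03 32 26, reset; bytes_emitted=6
After char 8 ('h'=33): chars_in_quartet=1 acc=0x21 bytes_emitted=6
After char 9 ('W'=22): chars_in_quartet=2 acc=0x856 bytes_emitted=6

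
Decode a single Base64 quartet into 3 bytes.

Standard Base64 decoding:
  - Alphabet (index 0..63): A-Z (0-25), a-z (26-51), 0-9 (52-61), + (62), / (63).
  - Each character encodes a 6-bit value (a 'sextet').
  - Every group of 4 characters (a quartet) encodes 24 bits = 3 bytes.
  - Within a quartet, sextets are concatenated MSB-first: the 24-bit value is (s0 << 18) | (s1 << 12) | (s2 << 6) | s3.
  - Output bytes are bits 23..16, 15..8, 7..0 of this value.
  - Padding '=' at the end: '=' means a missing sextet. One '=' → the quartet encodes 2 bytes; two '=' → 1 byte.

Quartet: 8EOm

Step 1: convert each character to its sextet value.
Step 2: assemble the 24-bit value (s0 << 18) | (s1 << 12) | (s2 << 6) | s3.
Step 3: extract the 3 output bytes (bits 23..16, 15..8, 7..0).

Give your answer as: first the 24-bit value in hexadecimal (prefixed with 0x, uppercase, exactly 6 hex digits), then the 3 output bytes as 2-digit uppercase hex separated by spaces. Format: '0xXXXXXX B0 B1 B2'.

Answer: 0xF043A6 F0 43 A6

Derivation:
Sextets: 8=60, E=4, O=14, m=38
24-bit: (60<<18) | (4<<12) | (14<<6) | 38
      = 0xF00000 | 0x004000 | 0x000380 | 0x000026
      = 0xF043A6
Bytes: (v>>16)&0xFF=F0, (v>>8)&0xFF=43, v&0xFF=A6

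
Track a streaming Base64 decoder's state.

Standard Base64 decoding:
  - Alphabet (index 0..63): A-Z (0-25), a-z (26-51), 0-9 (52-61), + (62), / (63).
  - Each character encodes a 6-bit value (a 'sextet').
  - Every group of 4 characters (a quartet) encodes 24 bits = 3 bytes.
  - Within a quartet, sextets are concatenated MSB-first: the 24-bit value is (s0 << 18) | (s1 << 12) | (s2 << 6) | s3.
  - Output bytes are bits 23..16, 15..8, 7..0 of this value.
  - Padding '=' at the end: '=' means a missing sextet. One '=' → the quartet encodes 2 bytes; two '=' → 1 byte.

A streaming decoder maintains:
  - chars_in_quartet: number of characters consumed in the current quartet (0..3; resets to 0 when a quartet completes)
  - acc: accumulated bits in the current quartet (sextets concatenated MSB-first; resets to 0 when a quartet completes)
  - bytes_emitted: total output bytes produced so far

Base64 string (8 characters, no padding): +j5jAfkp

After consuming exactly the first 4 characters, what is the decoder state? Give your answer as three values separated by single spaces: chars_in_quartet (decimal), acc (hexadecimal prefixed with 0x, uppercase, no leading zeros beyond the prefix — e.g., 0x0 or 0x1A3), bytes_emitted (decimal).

Answer: 0 0x0 3

Derivation:
After char 0 ('+'=62): chars_in_quartet=1 acc=0x3E bytes_emitted=0
After char 1 ('j'=35): chars_in_quartet=2 acc=0xFA3 bytes_emitted=0
After char 2 ('5'=57): chars_in_quartet=3 acc=0x3E8F9 bytes_emitted=0
After char 3 ('j'=35): chars_in_quartet=4 acc=0xFA3E63 -> emit FA 3E 63, reset; bytes_emitted=3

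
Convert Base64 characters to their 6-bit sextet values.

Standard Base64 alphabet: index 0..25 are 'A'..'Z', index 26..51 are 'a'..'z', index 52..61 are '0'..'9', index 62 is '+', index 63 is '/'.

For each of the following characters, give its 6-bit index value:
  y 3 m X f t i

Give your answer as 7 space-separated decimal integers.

Answer: 50 55 38 23 31 45 34

Derivation:
'y': a..z range, 26 + ord('y') − ord('a') = 50
'3': 0..9 range, 52 + ord('3') − ord('0') = 55
'm': a..z range, 26 + ord('m') − ord('a') = 38
'X': A..Z range, ord('X') − ord('A') = 23
'f': a..z range, 26 + ord('f') − ord('a') = 31
't': a..z range, 26 + ord('t') − ord('a') = 45
'i': a..z range, 26 + ord('i') − ord('a') = 34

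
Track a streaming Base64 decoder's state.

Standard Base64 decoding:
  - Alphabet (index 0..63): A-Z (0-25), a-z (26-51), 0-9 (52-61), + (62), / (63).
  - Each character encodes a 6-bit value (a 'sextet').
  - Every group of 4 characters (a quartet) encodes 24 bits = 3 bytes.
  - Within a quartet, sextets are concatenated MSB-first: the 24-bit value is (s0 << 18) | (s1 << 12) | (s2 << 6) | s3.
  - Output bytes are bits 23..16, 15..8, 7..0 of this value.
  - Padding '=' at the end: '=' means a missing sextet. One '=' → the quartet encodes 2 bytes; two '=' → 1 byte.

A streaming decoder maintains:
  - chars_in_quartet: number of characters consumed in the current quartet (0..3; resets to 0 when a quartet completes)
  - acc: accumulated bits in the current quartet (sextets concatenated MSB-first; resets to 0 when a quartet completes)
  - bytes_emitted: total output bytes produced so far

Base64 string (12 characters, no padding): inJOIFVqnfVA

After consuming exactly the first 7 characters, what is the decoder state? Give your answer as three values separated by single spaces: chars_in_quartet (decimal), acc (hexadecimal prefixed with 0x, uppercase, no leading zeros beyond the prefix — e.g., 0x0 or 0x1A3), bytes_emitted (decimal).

After char 0 ('i'=34): chars_in_quartet=1 acc=0x22 bytes_emitted=0
After char 1 ('n'=39): chars_in_quartet=2 acc=0x8A7 bytes_emitted=0
After char 2 ('J'=9): chars_in_quartet=3 acc=0x229C9 bytes_emitted=0
After char 3 ('O'=14): chars_in_quartet=4 acc=0x8A724E -> emit 8A 72 4E, reset; bytes_emitted=3
After char 4 ('I'=8): chars_in_quartet=1 acc=0x8 bytes_emitted=3
After char 5 ('F'=5): chars_in_quartet=2 acc=0x205 bytes_emitted=3
After char 6 ('V'=21): chars_in_quartet=3 acc=0x8155 bytes_emitted=3

Answer: 3 0x8155 3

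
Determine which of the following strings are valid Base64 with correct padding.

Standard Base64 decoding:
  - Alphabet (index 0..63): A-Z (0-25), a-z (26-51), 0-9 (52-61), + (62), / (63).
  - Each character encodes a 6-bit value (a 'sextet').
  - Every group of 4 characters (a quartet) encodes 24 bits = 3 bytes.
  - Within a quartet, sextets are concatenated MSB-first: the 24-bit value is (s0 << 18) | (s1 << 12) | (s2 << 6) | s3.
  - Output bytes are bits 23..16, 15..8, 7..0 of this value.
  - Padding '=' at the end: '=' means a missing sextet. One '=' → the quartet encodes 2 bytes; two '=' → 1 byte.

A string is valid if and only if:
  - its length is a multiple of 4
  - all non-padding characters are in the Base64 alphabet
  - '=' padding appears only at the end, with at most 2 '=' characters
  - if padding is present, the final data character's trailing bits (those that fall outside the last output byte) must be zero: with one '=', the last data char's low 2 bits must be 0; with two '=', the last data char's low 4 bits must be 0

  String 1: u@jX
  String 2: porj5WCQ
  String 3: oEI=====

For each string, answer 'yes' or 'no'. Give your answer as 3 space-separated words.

Answer: no yes no

Derivation:
String 1: 'u@jX' → invalid (bad char(s): ['@'])
String 2: 'porj5WCQ' → valid
String 3: 'oEI=====' → invalid (5 pad chars (max 2))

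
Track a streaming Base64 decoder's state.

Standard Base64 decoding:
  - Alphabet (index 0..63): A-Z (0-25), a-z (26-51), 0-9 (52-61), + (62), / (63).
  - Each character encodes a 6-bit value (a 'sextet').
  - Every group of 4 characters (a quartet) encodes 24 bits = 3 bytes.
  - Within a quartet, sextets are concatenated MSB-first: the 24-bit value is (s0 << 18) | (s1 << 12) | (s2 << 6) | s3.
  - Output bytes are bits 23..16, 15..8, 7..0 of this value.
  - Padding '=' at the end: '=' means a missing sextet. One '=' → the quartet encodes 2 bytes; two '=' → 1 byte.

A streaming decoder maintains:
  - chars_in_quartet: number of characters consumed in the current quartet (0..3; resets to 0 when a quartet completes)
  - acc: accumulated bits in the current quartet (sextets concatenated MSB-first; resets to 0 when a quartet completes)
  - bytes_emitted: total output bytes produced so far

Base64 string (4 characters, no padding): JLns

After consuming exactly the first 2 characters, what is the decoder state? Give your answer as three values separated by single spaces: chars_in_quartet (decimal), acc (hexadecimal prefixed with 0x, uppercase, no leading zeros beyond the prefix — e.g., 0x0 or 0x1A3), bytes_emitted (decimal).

Answer: 2 0x24B 0

Derivation:
After char 0 ('J'=9): chars_in_quartet=1 acc=0x9 bytes_emitted=0
After char 1 ('L'=11): chars_in_quartet=2 acc=0x24B bytes_emitted=0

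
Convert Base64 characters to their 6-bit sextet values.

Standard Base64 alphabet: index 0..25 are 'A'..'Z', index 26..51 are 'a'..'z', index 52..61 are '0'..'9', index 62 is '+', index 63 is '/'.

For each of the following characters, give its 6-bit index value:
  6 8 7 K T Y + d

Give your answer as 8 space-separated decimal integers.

'6': 0..9 range, 52 + ord('6') − ord('0') = 58
'8': 0..9 range, 52 + ord('8') − ord('0') = 60
'7': 0..9 range, 52 + ord('7') − ord('0') = 59
'K': A..Z range, ord('K') − ord('A') = 10
'T': A..Z range, ord('T') − ord('A') = 19
'Y': A..Z range, ord('Y') − ord('A') = 24
'+': index 62
'd': a..z range, 26 + ord('d') − ord('a') = 29

Answer: 58 60 59 10 19 24 62 29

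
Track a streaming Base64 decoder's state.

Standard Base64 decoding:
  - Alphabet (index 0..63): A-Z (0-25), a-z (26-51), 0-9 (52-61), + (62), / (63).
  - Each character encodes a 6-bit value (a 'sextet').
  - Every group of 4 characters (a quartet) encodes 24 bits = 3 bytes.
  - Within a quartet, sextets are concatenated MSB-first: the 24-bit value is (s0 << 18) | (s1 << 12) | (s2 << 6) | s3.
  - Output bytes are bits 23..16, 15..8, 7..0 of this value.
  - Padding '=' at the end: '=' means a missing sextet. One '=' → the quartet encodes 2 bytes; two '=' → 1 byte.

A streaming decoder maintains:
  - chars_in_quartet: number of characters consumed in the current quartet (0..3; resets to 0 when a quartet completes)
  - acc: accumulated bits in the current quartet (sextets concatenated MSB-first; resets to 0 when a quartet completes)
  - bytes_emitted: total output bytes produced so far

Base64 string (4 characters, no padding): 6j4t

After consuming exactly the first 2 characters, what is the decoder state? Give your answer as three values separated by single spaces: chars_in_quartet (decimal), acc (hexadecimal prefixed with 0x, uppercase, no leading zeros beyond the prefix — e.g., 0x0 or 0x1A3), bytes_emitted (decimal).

After char 0 ('6'=58): chars_in_quartet=1 acc=0x3A bytes_emitted=0
After char 1 ('j'=35): chars_in_quartet=2 acc=0xEA3 bytes_emitted=0

Answer: 2 0xEA3 0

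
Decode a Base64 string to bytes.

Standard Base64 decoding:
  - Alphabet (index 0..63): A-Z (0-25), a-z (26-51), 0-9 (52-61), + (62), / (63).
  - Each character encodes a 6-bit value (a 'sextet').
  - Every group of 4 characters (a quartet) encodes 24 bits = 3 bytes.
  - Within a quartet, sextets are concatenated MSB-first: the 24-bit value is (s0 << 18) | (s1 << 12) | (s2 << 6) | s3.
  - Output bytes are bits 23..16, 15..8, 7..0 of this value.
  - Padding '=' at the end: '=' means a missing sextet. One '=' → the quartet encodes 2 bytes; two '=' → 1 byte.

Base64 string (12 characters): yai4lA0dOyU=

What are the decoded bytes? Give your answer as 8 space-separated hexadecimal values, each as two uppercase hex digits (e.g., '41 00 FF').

After char 0 ('y'=50): chars_in_quartet=1 acc=0x32 bytes_emitted=0
After char 1 ('a'=26): chars_in_quartet=2 acc=0xC9A bytes_emitted=0
After char 2 ('i'=34): chars_in_quartet=3 acc=0x326A2 bytes_emitted=0
After char 3 ('4'=56): chars_in_quartet=4 acc=0xC9A8B8 -> emit C9 A8 B8, reset; bytes_emitted=3
After char 4 ('l'=37): chars_in_quartet=1 acc=0x25 bytes_emitted=3
After char 5 ('A'=0): chars_in_quartet=2 acc=0x940 bytes_emitted=3
After char 6 ('0'=52): chars_in_quartet=3 acc=0x25034 bytes_emitted=3
After char 7 ('d'=29): chars_in_quartet=4 acc=0x940D1D -> emit 94 0D 1D, reset; bytes_emitted=6
After char 8 ('O'=14): chars_in_quartet=1 acc=0xE bytes_emitted=6
After char 9 ('y'=50): chars_in_quartet=2 acc=0x3B2 bytes_emitted=6
After char 10 ('U'=20): chars_in_quartet=3 acc=0xEC94 bytes_emitted=6
Padding '=': partial quartet acc=0xEC94 -> emit 3B 25; bytes_emitted=8

Answer: C9 A8 B8 94 0D 1D 3B 25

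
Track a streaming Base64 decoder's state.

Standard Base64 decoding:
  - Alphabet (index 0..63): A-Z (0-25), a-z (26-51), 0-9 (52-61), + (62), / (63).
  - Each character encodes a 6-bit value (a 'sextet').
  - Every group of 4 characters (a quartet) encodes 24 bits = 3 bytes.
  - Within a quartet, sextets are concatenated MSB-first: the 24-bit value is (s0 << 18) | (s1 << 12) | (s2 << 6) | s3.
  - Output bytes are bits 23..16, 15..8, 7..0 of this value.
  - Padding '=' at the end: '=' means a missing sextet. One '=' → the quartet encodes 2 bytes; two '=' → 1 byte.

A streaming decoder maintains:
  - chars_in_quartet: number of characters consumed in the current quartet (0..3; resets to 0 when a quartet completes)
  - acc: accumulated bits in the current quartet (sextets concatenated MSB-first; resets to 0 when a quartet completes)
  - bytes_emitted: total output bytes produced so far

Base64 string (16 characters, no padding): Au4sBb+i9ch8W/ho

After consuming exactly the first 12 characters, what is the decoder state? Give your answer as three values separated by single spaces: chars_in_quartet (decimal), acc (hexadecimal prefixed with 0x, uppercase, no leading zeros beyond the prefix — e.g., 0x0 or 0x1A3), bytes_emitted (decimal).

Answer: 0 0x0 9

Derivation:
After char 0 ('A'=0): chars_in_quartet=1 acc=0x0 bytes_emitted=0
After char 1 ('u'=46): chars_in_quartet=2 acc=0x2E bytes_emitted=0
After char 2 ('4'=56): chars_in_quartet=3 acc=0xBB8 bytes_emitted=0
After char 3 ('s'=44): chars_in_quartet=4 acc=0x2EE2C -> emit 02 EE 2C, reset; bytes_emitted=3
After char 4 ('B'=1): chars_in_quartet=1 acc=0x1 bytes_emitted=3
After char 5 ('b'=27): chars_in_quartet=2 acc=0x5B bytes_emitted=3
After char 6 ('+'=62): chars_in_quartet=3 acc=0x16FE bytes_emitted=3
After char 7 ('i'=34): chars_in_quartet=4 acc=0x5BFA2 -> emit 05 BF A2, reset; bytes_emitted=6
After char 8 ('9'=61): chars_in_quartet=1 acc=0x3D bytes_emitted=6
After char 9 ('c'=28): chars_in_quartet=2 acc=0xF5C bytes_emitted=6
After char 10 ('h'=33): chars_in_quartet=3 acc=0x3D721 bytes_emitted=6
After char 11 ('8'=60): chars_in_quartet=4 acc=0xF5C87C -> emit F5 C8 7C, reset; bytes_emitted=9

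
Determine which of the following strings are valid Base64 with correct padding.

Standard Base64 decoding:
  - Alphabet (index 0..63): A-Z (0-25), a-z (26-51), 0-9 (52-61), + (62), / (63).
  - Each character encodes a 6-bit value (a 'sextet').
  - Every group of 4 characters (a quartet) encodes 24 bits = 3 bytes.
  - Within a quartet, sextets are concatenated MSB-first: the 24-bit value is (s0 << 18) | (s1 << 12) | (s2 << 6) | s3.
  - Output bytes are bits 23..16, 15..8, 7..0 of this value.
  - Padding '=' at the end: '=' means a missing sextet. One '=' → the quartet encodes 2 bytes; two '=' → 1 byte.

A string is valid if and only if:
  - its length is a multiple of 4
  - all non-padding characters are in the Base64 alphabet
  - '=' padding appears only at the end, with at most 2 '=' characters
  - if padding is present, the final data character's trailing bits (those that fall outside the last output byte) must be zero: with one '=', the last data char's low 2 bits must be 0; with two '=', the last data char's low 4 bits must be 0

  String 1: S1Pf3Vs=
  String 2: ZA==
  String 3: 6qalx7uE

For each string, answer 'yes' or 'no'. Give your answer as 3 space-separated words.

String 1: 'S1Pf3Vs=' → valid
String 2: 'ZA==' → valid
String 3: '6qalx7uE' → valid

Answer: yes yes yes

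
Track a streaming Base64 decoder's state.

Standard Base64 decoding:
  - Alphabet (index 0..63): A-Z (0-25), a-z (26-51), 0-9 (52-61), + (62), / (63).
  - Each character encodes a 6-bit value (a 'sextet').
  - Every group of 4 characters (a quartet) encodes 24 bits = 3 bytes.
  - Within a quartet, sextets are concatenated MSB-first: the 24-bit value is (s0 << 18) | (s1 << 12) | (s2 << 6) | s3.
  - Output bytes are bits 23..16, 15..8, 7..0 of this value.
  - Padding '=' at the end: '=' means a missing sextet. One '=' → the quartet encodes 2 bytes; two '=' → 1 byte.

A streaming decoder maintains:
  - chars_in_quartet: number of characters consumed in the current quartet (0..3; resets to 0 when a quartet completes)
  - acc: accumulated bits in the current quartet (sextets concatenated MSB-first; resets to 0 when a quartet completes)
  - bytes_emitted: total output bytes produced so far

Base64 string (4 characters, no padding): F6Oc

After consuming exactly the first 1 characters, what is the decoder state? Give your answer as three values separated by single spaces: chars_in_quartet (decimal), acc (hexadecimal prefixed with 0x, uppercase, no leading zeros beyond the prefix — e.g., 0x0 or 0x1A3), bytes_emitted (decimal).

After char 0 ('F'=5): chars_in_quartet=1 acc=0x5 bytes_emitted=0

Answer: 1 0x5 0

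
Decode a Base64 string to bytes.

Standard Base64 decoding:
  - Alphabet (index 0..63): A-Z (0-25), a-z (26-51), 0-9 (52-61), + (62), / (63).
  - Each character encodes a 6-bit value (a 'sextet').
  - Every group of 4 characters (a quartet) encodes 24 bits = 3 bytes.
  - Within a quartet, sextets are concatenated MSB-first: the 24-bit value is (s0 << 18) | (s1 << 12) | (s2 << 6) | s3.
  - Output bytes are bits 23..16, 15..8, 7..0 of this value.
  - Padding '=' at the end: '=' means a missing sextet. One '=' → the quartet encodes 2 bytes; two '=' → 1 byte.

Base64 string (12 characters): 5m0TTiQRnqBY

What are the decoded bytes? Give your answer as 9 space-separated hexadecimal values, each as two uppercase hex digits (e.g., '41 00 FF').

Answer: E6 6D 13 4E 24 11 9E A0 58

Derivation:
After char 0 ('5'=57): chars_in_quartet=1 acc=0x39 bytes_emitted=0
After char 1 ('m'=38): chars_in_quartet=2 acc=0xE66 bytes_emitted=0
After char 2 ('0'=52): chars_in_quartet=3 acc=0x399B4 bytes_emitted=0
After char 3 ('T'=19): chars_in_quartet=4 acc=0xE66D13 -> emit E6 6D 13, reset; bytes_emitted=3
After char 4 ('T'=19): chars_in_quartet=1 acc=0x13 bytes_emitted=3
After char 5 ('i'=34): chars_in_quartet=2 acc=0x4E2 bytes_emitted=3
After char 6 ('Q'=16): chars_in_quartet=3 acc=0x13890 bytes_emitted=3
After char 7 ('R'=17): chars_in_quartet=4 acc=0x4E2411 -> emit 4E 24 11, reset; bytes_emitted=6
After char 8 ('n'=39): chars_in_quartet=1 acc=0x27 bytes_emitted=6
After char 9 ('q'=42): chars_in_quartet=2 acc=0x9EA bytes_emitted=6
After char 10 ('B'=1): chars_in_quartet=3 acc=0x27A81 bytes_emitted=6
After char 11 ('Y'=24): chars_in_quartet=4 acc=0x9EA058 -> emit 9E A0 58, reset; bytes_emitted=9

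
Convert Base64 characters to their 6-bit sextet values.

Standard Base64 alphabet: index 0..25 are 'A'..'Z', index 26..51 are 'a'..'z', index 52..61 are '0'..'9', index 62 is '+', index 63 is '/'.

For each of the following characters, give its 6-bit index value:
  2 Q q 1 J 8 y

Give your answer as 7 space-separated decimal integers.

'2': 0..9 range, 52 + ord('2') − ord('0') = 54
'Q': A..Z range, ord('Q') − ord('A') = 16
'q': a..z range, 26 + ord('q') − ord('a') = 42
'1': 0..9 range, 52 + ord('1') − ord('0') = 53
'J': A..Z range, ord('J') − ord('A') = 9
'8': 0..9 range, 52 + ord('8') − ord('0') = 60
'y': a..z range, 26 + ord('y') − ord('a') = 50

Answer: 54 16 42 53 9 60 50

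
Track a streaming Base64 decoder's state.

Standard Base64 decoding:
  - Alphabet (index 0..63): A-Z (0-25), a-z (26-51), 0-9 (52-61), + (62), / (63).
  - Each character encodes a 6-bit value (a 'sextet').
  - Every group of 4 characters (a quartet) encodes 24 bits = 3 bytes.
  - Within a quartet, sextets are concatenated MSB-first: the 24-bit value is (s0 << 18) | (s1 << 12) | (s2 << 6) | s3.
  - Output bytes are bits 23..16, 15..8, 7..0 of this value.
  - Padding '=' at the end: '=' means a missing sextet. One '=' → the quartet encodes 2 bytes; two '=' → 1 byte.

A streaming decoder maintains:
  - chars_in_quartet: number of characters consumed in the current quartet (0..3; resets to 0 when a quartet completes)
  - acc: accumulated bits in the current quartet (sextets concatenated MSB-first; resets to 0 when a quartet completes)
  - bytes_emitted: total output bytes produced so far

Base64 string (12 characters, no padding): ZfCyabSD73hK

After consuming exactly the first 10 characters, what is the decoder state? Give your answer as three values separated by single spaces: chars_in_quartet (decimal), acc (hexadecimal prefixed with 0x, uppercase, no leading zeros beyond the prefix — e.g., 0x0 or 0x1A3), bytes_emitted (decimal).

Answer: 2 0xEF7 6

Derivation:
After char 0 ('Z'=25): chars_in_quartet=1 acc=0x19 bytes_emitted=0
After char 1 ('f'=31): chars_in_quartet=2 acc=0x65F bytes_emitted=0
After char 2 ('C'=2): chars_in_quartet=3 acc=0x197C2 bytes_emitted=0
After char 3 ('y'=50): chars_in_quartet=4 acc=0x65F0B2 -> emit 65 F0 B2, reset; bytes_emitted=3
After char 4 ('a'=26): chars_in_quartet=1 acc=0x1A bytes_emitted=3
After char 5 ('b'=27): chars_in_quartet=2 acc=0x69B bytes_emitted=3
After char 6 ('S'=18): chars_in_quartet=3 acc=0x1A6D2 bytes_emitted=3
After char 7 ('D'=3): chars_in_quartet=4 acc=0x69B483 -> emit 69 B4 83, reset; bytes_emitted=6
After char 8 ('7'=59): chars_in_quartet=1 acc=0x3B bytes_emitted=6
After char 9 ('3'=55): chars_in_quartet=2 acc=0xEF7 bytes_emitted=6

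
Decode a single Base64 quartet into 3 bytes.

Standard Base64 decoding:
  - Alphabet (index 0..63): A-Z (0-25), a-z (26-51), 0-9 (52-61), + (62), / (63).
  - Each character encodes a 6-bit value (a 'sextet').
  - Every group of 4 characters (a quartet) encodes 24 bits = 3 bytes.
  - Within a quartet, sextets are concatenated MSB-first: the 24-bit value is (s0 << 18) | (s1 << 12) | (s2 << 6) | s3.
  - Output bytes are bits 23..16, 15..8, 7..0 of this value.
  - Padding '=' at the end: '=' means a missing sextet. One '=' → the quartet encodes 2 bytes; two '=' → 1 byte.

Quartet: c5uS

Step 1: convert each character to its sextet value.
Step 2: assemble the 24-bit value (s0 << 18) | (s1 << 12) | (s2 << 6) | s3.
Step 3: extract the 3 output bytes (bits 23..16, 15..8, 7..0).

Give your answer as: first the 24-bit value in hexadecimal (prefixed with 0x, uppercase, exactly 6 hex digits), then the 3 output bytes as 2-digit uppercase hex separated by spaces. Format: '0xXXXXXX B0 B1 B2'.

Answer: 0x739B92 73 9B 92

Derivation:
Sextets: c=28, 5=57, u=46, S=18
24-bit: (28<<18) | (57<<12) | (46<<6) | 18
      = 0x700000 | 0x039000 | 0x000B80 | 0x000012
      = 0x739B92
Bytes: (v>>16)&0xFF=73, (v>>8)&0xFF=9B, v&0xFF=92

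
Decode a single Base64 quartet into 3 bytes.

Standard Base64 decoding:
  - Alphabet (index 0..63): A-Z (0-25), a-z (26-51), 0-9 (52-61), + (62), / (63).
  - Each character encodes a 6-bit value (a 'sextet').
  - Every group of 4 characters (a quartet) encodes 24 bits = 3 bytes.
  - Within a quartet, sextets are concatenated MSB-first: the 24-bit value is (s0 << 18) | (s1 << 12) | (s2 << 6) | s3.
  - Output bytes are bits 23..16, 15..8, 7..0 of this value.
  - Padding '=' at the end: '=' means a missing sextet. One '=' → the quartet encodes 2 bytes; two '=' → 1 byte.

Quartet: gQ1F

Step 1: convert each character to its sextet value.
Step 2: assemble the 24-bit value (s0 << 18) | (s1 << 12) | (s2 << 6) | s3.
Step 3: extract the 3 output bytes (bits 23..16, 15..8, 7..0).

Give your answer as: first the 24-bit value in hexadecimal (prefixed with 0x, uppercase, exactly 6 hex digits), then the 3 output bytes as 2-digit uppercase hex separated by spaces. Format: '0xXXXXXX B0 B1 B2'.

Answer: 0x810D45 81 0D 45

Derivation:
Sextets: g=32, Q=16, 1=53, F=5
24-bit: (32<<18) | (16<<12) | (53<<6) | 5
      = 0x800000 | 0x010000 | 0x000D40 | 0x000005
      = 0x810D45
Bytes: (v>>16)&0xFF=81, (v>>8)&0xFF=0D, v&0xFF=45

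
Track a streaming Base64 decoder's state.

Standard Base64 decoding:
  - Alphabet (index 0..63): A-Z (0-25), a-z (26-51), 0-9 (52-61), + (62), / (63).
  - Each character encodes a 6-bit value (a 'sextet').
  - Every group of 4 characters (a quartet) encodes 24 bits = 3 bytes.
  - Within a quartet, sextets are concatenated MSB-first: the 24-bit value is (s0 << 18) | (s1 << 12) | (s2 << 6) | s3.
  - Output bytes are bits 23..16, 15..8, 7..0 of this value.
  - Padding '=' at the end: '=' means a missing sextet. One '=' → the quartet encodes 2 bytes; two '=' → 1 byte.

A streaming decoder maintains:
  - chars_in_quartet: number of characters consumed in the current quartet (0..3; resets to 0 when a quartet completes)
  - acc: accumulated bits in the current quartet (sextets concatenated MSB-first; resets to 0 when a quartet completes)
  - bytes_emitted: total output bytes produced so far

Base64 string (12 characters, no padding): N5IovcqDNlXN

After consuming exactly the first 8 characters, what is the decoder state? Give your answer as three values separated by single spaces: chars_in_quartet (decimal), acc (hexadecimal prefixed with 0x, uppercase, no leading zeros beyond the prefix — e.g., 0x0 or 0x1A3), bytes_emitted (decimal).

Answer: 0 0x0 6

Derivation:
After char 0 ('N'=13): chars_in_quartet=1 acc=0xD bytes_emitted=0
After char 1 ('5'=57): chars_in_quartet=2 acc=0x379 bytes_emitted=0
After char 2 ('I'=8): chars_in_quartet=3 acc=0xDE48 bytes_emitted=0
After char 3 ('o'=40): chars_in_quartet=4 acc=0x379228 -> emit 37 92 28, reset; bytes_emitted=3
After char 4 ('v'=47): chars_in_quartet=1 acc=0x2F bytes_emitted=3
After char 5 ('c'=28): chars_in_quartet=2 acc=0xBDC bytes_emitted=3
After char 6 ('q'=42): chars_in_quartet=3 acc=0x2F72A bytes_emitted=3
After char 7 ('D'=3): chars_in_quartet=4 acc=0xBDCA83 -> emit BD CA 83, reset; bytes_emitted=6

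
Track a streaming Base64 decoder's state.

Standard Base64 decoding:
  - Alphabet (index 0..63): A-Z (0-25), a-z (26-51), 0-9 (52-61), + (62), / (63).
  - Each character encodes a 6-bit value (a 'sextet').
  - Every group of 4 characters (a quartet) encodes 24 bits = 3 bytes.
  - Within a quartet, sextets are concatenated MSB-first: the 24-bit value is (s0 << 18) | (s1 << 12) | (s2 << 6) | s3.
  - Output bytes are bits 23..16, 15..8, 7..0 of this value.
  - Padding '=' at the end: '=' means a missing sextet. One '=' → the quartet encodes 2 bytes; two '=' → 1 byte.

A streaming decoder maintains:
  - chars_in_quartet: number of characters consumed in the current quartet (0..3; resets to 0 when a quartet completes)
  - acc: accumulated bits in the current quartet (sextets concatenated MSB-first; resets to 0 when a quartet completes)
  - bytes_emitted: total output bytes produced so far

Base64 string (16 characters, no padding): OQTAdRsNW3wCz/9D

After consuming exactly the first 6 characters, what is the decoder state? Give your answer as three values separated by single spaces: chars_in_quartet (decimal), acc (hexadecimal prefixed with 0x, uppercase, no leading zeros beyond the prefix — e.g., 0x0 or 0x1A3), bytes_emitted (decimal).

After char 0 ('O'=14): chars_in_quartet=1 acc=0xE bytes_emitted=0
After char 1 ('Q'=16): chars_in_quartet=2 acc=0x390 bytes_emitted=0
After char 2 ('T'=19): chars_in_quartet=3 acc=0xE413 bytes_emitted=0
After char 3 ('A'=0): chars_in_quartet=4 acc=0x3904C0 -> emit 39 04 C0, reset; bytes_emitted=3
After char 4 ('d'=29): chars_in_quartet=1 acc=0x1D bytes_emitted=3
After char 5 ('R'=17): chars_in_quartet=2 acc=0x751 bytes_emitted=3

Answer: 2 0x751 3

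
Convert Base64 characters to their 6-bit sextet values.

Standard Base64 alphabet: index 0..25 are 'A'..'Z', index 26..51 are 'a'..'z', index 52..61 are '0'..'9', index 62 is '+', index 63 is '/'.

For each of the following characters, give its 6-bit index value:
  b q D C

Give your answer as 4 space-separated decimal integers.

Answer: 27 42 3 2

Derivation:
'b': a..z range, 26 + ord('b') − ord('a') = 27
'q': a..z range, 26 + ord('q') − ord('a') = 42
'D': A..Z range, ord('D') − ord('A') = 3
'C': A..Z range, ord('C') − ord('A') = 2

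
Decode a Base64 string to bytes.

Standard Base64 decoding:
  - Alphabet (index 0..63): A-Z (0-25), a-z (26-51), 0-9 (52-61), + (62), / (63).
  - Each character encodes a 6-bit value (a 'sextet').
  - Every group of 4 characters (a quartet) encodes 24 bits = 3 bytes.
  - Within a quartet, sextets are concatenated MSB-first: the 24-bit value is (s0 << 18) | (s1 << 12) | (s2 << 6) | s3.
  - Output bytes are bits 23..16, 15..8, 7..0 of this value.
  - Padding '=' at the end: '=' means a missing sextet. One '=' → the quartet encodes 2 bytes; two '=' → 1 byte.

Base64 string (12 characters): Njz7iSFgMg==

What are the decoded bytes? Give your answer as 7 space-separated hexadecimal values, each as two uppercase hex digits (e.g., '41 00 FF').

After char 0 ('N'=13): chars_in_quartet=1 acc=0xD bytes_emitted=0
After char 1 ('j'=35): chars_in_quartet=2 acc=0x363 bytes_emitted=0
After char 2 ('z'=51): chars_in_quartet=3 acc=0xD8F3 bytes_emitted=0
After char 3 ('7'=59): chars_in_quartet=4 acc=0x363CFB -> emit 36 3C FB, reset; bytes_emitted=3
After char 4 ('i'=34): chars_in_quartet=1 acc=0x22 bytes_emitted=3
After char 5 ('S'=18): chars_in_quartet=2 acc=0x892 bytes_emitted=3
After char 6 ('F'=5): chars_in_quartet=3 acc=0x22485 bytes_emitted=3
After char 7 ('g'=32): chars_in_quartet=4 acc=0x892160 -> emit 89 21 60, reset; bytes_emitted=6
After char 8 ('M'=12): chars_in_quartet=1 acc=0xC bytes_emitted=6
After char 9 ('g'=32): chars_in_quartet=2 acc=0x320 bytes_emitted=6
Padding '==': partial quartet acc=0x320 -> emit 32; bytes_emitted=7

Answer: 36 3C FB 89 21 60 32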